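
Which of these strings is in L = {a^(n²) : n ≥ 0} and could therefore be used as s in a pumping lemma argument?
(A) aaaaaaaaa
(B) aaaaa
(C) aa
(A) aaaaaaaaa

The pumping lemma is applied to a string s that lies in L, so first check membership of each option:
- (A) aaaaaaaaa has length 9 = 3², a perfect square, so it is in L ✓
- (B) aaaaa has length 5, strictly between 2² = 4 and 3² = 9, so it is not in L ✗
- (C) aa has length 2, strictly between 1² = 1 and 2² = 4, so it is not in L ✗

Only (A) aaaaaaaaa is in L, so it is the only candidate that could play the role of s.
(In a complete proof one picks s in terms of the pumping length p so that |s| ≥ p is guaranteed; a fixed string like aaaaaaaaa illustrates the shape of such an s.)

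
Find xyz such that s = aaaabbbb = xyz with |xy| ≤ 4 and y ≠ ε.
x = 'aa', y = 'a', z = 'abbbb'

For s = aaaabbbb and p = 4, one valid decomposition is:
- x = 'aa' (length 2)
- y = 'a' (length 1)
- z = 'abbbb' (length 5)

Verification:
- xyz = 'aa' + 'a' + 'abbbb' = aaaabbbb ✓
- |xy| = 3 ≤ 4 ✓
- |y| = 1 > 0 ✓

All pumping lemma constraints are satisfied.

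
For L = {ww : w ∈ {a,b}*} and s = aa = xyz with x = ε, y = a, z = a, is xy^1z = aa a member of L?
Yes

xy¹z = ε · a · a = aa.
aa splits into halves a · a, which are equal, so it is in L (w = a).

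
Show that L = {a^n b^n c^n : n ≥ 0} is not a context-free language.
Assume for contradiction that L is context-free, and let p ≥ 1 be the pumping length given by the pumping lemma for CFLs.
Choose s = a^p b^p c^p. Then s ∈ L and |s| = 3p ≥ p.
By the CFL pumping lemma, s = uvxyz for some u, v, x, y, z with |vxy| ≤ p, |vy| ≥ 1, and uv^i xy^i z ∈ L for every i ≥ 0.

Because |vxy| ≤ p, the window vxy cannot contain both an a and a c: any substring of s containing both must include the entire block b^p plus at least one a and one c, so it has length ≥ p + 2 > p.
Hence at least one of the letters a, c does not occur in vy at all.

Take i = 0: the string uxz is obtained from s by deleting |vy| ≥ 1 symbols, so |uxz| = 3p − |vy| < 3p.
But the letter (a or c) that does not occur in vy still occurs exactly p times in uxz. Every string of L with exactly p copies of some letter is a^p b^p c^p, of length 3p. Since |uxz| < 3p, uxz ∉ L.

This contradicts the CFL pumping lemma, which requires uv^i xy^i z ∈ L for all i ≥ 0.
Hence L = {a^n b^n c^n : n ≥ 0} is not context-free. ∎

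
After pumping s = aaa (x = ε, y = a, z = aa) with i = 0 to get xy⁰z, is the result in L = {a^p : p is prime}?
Yes

xy⁰z = ε · ε · aa = aa.
aa has length 2, which is prime, so it is in L.
(A single pumped string landing in L is not a contradiction by itself; a non-regularity proof needs some i for which xy^i z ∉ L, for every admissible decomposition.)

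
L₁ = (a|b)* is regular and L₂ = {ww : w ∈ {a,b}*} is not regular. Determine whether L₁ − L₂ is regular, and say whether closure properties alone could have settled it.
No — L₁ − L₂ is not regular.

L₁ − L₂ is the complement of {ww} within {a,b}*. If it were regular, its complement {ww} would be regular as well (regular languages are closed under complement) — contradiction. So L₁ − L₂ is not regular.

Note that the bare facts "L₁ regular, L₂ non-regular" do not settle the question by themselves: the closure of regular languages under ∪, ∩, complement and difference applies only when BOTH operands are regular. With a non-regular operand the result can come out regular or non-regular depending on the specific languages, so one has to work out L₁ − L₂ for this particular pair, as above.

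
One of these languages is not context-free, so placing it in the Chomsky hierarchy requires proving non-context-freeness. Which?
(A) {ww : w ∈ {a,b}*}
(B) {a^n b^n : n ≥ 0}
(A) {ww : w ∈ {a,b}*}

(A) {ww : w ∈ {a,b}*} requires the CFL pumping lemma.

- {a^n b^n : n ≥ 0} is context-free (but not regular)
  • Can be shown non-regular with the regular pumping lemma
  • After pumping, the number of a's and b's become unequal

- {ww : w ∈ {a,b}*} is NOT context-free
  • Requires the CFL pumping lemma to prove
  • Cannot verify equality of two arbitrary substrings

The CFL pumping lemma is "stronger" in that it can prove non-membership
in the larger class of context-free languages.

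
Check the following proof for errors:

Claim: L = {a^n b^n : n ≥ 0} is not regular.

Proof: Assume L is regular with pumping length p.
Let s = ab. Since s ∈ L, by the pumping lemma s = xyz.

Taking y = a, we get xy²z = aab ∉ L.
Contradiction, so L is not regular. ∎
The proof is INCORRECT.

Error: The string s = ab may be shorter than p.
The pumping lemma only applies to strings with |s| ≥ p, and p is not under our control.
We must choose s in terms of p, e.g. s = a^p b^p, to ensure |s| ≥ p.
(The proof also fixes one particular y; a valid argument must handle every decomposition with |xy| ≤ p and |y| ≥ 1 — for s = a^p b^p this forces y = a^k, and then xy²z = a^(p+k) b^p ∉ L.)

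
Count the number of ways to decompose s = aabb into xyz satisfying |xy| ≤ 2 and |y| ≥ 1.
3

For s = 'aabb' with pumping length p = 2:

Constraints: |xy| ≤ 2, |y| > 0

Valid decompositions (|xy| ≤ p, |y| ≥ 1):
  • x='', y='a', z='abb'
  • x='a', y='a', z='bb'
  • x='', y='aa', z='bb'

Total count: 3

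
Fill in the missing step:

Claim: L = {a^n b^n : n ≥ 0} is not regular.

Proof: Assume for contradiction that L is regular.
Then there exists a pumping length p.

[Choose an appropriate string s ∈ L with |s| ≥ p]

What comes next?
s = a^p b^p

This string is in L (has equal a's and b's) and has length 2p ≥ p.
Any decomposition xyz with |xy| ≤ p means y consists only of a's,
so pumping will unbalance the counts.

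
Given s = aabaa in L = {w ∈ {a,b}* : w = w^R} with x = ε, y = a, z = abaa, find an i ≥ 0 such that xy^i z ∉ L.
i = 2

xy²z = ε · aa · abaa = aaabaa; aaabaa reversed is aabaaa ≠ aaabaa, so it is not a palindrome and is not in L.
(Other choices also work, e.g. i = 0, 3; only i = 1 is guaranteed to stay in L since xy¹z = s.)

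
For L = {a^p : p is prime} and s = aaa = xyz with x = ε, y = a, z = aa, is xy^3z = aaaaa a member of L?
Yes

xy³z = ε · aaa · aa = aaaaa.
aaaaa has length 5, which is prime, so it is in L.
(A single pumped string landing in L is not a contradiction by itself; a non-regularity proof needs some i for which xy^i z ∉ L, for every admissible decomposition.)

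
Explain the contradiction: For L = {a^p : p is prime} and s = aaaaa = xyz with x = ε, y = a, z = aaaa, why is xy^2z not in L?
xy²z = aaaaaa ∉ L

Pumping with i = 2 replaces y = a by y² = aa:
- Original: s = xyz = aaaaa; aaaaa has length 5, which is prime, so it is in L
- Pumped: xy²z = ε · aa · aaaa = aaaaaa
- aaaaaa has length 6 = 2 × 3, which is not prime, so it is not in L

The pumping lemma would require xy²z ∈ L, so this decomposition yields a contradiction.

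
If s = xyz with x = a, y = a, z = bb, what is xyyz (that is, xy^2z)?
aaabb

Given x = 'a', y = 'a', z = 'bb' and i = 2:

xy^2z = x + y·y·...·y (2 times) + z
       = 'a' + 'a'^2 + 'bb'
       = 'a' + 'aa' + 'bb'
       = 'aaabb'

The pumped string is 'aaabb' with length 5.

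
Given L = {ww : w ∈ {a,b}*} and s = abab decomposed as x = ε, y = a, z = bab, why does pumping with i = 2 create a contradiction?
xy²z = aabab ∉ L

Pumping with i = 2 replaces y = a by y² = aa:
- Original: s = xyz = abab; abab splits into halves ab · ab, which are equal, so it is in L (w = ab)
- Pumped: xy²z = ε · aa · bab = aabab
- aabab has odd length 5, so it cannot be written as ww and is not in L

The pumping lemma would require xy²z ∈ L, so this decomposition yields a contradiction.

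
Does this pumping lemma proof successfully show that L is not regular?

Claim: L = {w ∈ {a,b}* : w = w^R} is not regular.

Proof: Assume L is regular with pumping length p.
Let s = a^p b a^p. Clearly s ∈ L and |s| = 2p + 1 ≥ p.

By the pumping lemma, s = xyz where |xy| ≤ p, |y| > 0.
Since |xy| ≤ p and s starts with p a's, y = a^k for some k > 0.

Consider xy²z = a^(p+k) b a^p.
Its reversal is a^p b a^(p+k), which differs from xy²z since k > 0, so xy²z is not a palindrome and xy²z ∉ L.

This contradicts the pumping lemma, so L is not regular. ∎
The proof is correct.

This proof is valid because:
1. s = a^p b a^p is in L and is chosen in terms of p, so |s| ≥ p holds for every p
2. The decomposition analysis is correct: |xy| ≤ p forces y to lie inside the leading a's
3. The contradiction is valid: a^(p+k) b a^p has more a's before the b than after it, so it is not a palindrome
4. The conclusion follows logically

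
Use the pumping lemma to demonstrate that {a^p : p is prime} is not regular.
Assume for contradiction that L is regular, and let p ≥ 1 be the pumping length given by the pumping lemma.
Choose a prime q with q ≥ p (one exists because there are infinitely many primes) and let s = a^q. Then s ∈ L and |s| = q ≥ p.
By the pumping lemma, s = xyz for some x, y, z with |xy| ≤ p, |y| ≥ 1, and xy^i z ∈ L for every i ≥ 0.
Here y = a^k for some k with 1 ≤ k ≤ p, and xy^i z = a^(q + (i − 1)k) for every i ≥ 0.

Take i = q + 1: |xy^(q+1) z| = q + qk = q(k + 1).
Both factors satisfy q ≥ 2 and k + 1 ≥ 2, so q(k + 1) is composite, and xy^(q+1) z ∉ L.

This contradicts the pumping lemma, which requires xy^i z ∈ L for all i ≥ 0.
Hence L = {a^p : p is prime} is not regular. ∎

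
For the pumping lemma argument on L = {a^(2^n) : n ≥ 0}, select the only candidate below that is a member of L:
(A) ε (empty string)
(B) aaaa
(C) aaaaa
(B) aaaa

The pumping lemma is applied to a string s that lies in L, so first check membership of each option:
- (A) ε has length 0, which is not a power of 2, so it is not in L ✗
- (B) aaaa has length 4 = 2^2, so it is in L ✓
- (C) aaaaa has length 5, strictly between 2^2 = 4 and 2^3 = 8, so it is not in L ✗

Only (B) aaaa is in L, so it is the only candidate that could play the role of s.
(In a complete proof one picks s in terms of the pumping length p so that |s| ≥ p is guaranteed; a fixed string like aaaa illustrates the shape of such an s.)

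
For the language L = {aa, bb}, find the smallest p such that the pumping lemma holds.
p = 3

For a finite language L, the pumping lemma holds vacuously if p > max|s| for s ∈ L.

The longest string in L = {aa, bb} has length 2.
If p = 3, then no string s ∈ L has |s| ≥ p, so the condition is vacuously true.

The minimum pumping length is p = 3.

Why no smaller p works: for any p ≤ 2, the longest string s ∈ L has |s| = 2 ≥ p, so it would
have to be pumpable; but pumping up (i = 2, 3, ...) produces ever longer strings, which cannot all lie in the
finite language L. So the pumping property fails for every p ≤ 2.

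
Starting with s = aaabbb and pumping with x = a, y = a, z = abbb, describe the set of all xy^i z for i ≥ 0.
{xy^i z : i ≥ 0} = {a^(2+i) b^3 : i ≥ 0} = {aabbb, aaabbb, aaaabbb, ...}

With x = a, y = a, z = abbb: Starting with aaabbb and pumping the second 'a', we get strings with 2+i a's followed by 3 b's for i = 0, 1, 2, ...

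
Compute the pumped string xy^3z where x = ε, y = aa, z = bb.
aaaaaabb

Given x = '', y = 'aa', z = 'bb' and i = 3:

xy^3z = x + y·y·...·y (3 times) + z
       = '' + 'aa'^3 + 'bb'
       = '' + 'aaaaaa' + 'bb'
       = 'aaaaaabb'

The pumped string is 'aaaaaabb' with length 8.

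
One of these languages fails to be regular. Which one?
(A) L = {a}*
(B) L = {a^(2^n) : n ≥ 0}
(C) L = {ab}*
(B) {a^(2^n) : n ≥ 0}

(B) L = {a^(2^n) : n ≥ 0} is NOT regular.

The pumping lemma can be used to prove this:
After pumping, length is no longer a power of 2

The other languages are regular because they can be recognized by finite automata.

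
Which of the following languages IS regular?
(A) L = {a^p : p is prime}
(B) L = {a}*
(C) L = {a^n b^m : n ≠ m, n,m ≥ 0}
(B) {a}*

(B) L = {a}* is regular.

This can be recognized by a finite automaton (DFA/NFA).
Regular expressions like {a}* define regular languages.

The other choices are not regular:
- {a^p : p is prime}: After pumping, the length becomes composite
- {a^n b^m : n ≠ m, n,m ≥ 0}: After pumping a's, we can make n = m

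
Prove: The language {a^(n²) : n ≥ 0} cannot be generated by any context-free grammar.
Assume for contradiction that L is context-free, and let p ≥ 1 be the pumping length given by the pumping lemma for CFLs.
Choose s = a^(p²). Then s ∈ L and |s| = p² ≥ p.
By the CFL pumping lemma, s = uvxyz for some u, v, x, y, z with |vxy| ≤ p, |vy| ≥ 1, and uv^i xy^i z ∈ L for every i ≥ 0.
All symbols are a's, so only lengths matter: let k = |vy|, with 1 ≤ k ≤ |vxy| ≤ p.

Take i = 2: |uv²xy²z| = p² + k, and p² < p² + k ≤ p² + p < (p + 1)².
So the length lies strictly between consecutive squares and is not a perfect square; uv²xy²z ∉ L.

This contradicts the CFL pumping lemma, which requires uv^i xy^i z ∈ L for all i ≥ 0.
Hence L = {a^(n²) : n ≥ 0} is not context-free. ∎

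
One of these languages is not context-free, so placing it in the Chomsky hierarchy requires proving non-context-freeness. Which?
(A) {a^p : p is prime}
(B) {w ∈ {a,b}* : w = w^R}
(A) {a^p : p is prime}

(A) {a^p : p is prime} requires the CFL pumping lemma.

- {w ∈ {a,b}* : w = w^R} is context-free (but not regular)
  • Can be shown non-regular with the regular pumping lemma
  • After pumping, the string is no longer symmetric

- {a^p : p is prime} is NOT context-free
  • Requires the CFL pumping lemma to prove
  • The CFL pumping lemma also fails because prime gaps are unbounded

The CFL pumping lemma is "stronger" in that it can prove non-membership
in the larger class of context-free languages.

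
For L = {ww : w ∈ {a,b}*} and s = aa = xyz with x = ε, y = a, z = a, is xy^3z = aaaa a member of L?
Yes

xy³z = ε · aaa · a = aaaa.
aaaa splits into halves aa · aa, which are equal, so it is in L (w = aa).
(A single pumped string landing in L is not a contradiction by itself; a non-regularity proof needs some i for which xy^i z ∉ L, for every admissible decomposition.)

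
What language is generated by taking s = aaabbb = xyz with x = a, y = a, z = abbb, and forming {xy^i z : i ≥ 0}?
{xy^i z : i ≥ 0} = {a^(2+i) b^3 : i ≥ 0} = {aabbb, aaabbb, aaaabbb, ...}

With x = a, y = a, z = abbb: Starting with aaabbb and pumping the second 'a', we get strings with 2+i a's followed by 3 b's for i = 0, 1, 2, ...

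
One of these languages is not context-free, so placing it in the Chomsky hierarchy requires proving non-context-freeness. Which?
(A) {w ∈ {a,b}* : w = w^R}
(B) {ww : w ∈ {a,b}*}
(B) {ww : w ∈ {a,b}*}

(B) {ww : w ∈ {a,b}*} requires the CFL pumping lemma.

- {w ∈ {a,b}* : w = w^R} is context-free (but not regular)
  • Can be shown non-regular with the regular pumping lemma
  • After pumping, the string is no longer symmetric

- {ww : w ∈ {a,b}*} is NOT context-free
  • Requires the CFL pumping lemma to prove
  • Even a PDA cannot compare two arbitrary halves symbol by symbol; CFL pumping on a^p b^p a^p b^p fails

The CFL pumping lemma is "stronger" in that it can prove non-membership
in the larger class of context-free languages.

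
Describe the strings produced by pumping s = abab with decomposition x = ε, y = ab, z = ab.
{xy^i z : i ≥ 0} = {(ab)^(i+1) : i ≥ 0} = {ab, abab, ababab, ...}

With x = ε, y = ab, z = ab: Pumping 'ab' gives strings of alternating a's and b's.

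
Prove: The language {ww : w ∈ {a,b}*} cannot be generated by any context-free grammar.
Assume for contradiction that L is context-free, and let p ≥ 1 be the pumping length given by the pumping lemma for CFLs.
Choose s = a^p b^p a^p b^p. Then s ∈ L (take w = a^p b^p) and |s| = 4p ≥ p.
By the CFL pumping lemma, s = uvxyz for some u, v, x, y, z with |vxy| ≤ p, |vy| ≥ 1, and uv^i xy^i z ∈ L for every i ≥ 0.

Write s as four blocks A₁ B₁ A₂ B₂ with A₁ = A₂ = a^p and B₁ = B₂ = b^p. Since |vxy| ≤ p, the window vxy lies inside at most two adjacent blocks. Take i = 0 and let t = uxz, so |t| = 4p − |vy| with 1 ≤ |vy| ≤ p. If |t| is odd, t ∉ L immediately, so assume |vy| is even (hence |vy| ≥ 2) and |t|/2 = 2p − |vy|/2, which satisfies p ≤ |t|/2 ≤ 2p − 1.

Case 1 (vxy inside A₁B₁): t = a^(p−j) b^(p−l) a^p b^p with j + l = |vy|. The second half of t has length < 2p, so it is a suffix of the trailing a^p b^p and ends in b; the first half is a^(p−j) b^(p−l) a^((j+l)/2), which ends in a because (j+l)/2 ≥ 1. The halves differ, so t ∉ L.

Case 2 (vxy inside B₁A₂, straddling the middle): t = a^p b^(p−j) a^(p−l) b^p with j + l = |vy|. If t = ww, then w is a prefix of t of length ≥ p, so w begins with a^p; and w is a suffix of t of length ≥ p, so w ends with b^p. That forces |w| ≥ 2p, contradicting |w| = |t|/2 ≤ 2p − 1. So t ∉ L.

Case 3 (vxy inside A₂B₂): t = a^p b^p a^(p−j) b^(p−l) with j + l = |vy|. The first half of t is a prefix of a^p b^p, so it begins with a; the second half is b^((j+l)/2) a^(p−j) b^(p−l), which begins with b. The halves differ, so t ∉ L.

In every case uv⁰xy⁰z = uxz ∉ L.

This contradicts the CFL pumping lemma, which requires uv^i xy^i z ∈ L for all i ≥ 0.
Hence L = {ww : w ∈ {a,b}*} is not context-free. ∎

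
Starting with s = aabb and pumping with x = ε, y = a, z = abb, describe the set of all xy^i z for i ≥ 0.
{xy^i z : i ≥ 0} = {a^(i+1) b^2 : i ≥ 0} = {abb, aabb, aaabb, ...}

With x = ε, y = a, z = abb: Starting with aabb and pumping the first 'a' (z = abb keeps the second 'a'), we get strings with i+1 a's followed by 2 b's for i = 0, 1, 2, ...; note bb is not produced because z always contributes one a.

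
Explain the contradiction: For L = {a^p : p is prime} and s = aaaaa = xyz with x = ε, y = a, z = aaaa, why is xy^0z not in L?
xy⁰z = aaaa ∉ L

Pumping with i = 0 replaces y = a by y⁰ = ε:
- Original: s = xyz = aaaaa; aaaaa has length 5, which is prime, so it is in L
- Pumped: xy⁰z = ε · ε · aaaa = aaaa
- aaaa has length 4 = 2 × 2, which is not prime, so it is not in L

The pumping lemma would require xy⁰z ∈ L, so this decomposition yields a contradiction.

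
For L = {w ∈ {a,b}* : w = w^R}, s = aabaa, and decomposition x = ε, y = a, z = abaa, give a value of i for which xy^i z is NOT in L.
i = 0

xy⁰z = ε · ε · abaa = abaa; abaa reversed is aaba ≠ abaa, so it is not a palindrome and is not in L.
(Other choices also work, e.g. i = 2, 3; only i = 1 is guaranteed to stay in L since xy¹z = s.)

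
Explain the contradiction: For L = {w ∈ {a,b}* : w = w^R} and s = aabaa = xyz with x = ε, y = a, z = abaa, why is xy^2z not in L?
xy²z = aaabaa ∉ L

Pumping with i = 2 replaces y = a by y² = aa:
- Original: s = xyz = aabaa; aabaa reversed is aabaa, the same string, so it is a palindrome and is in L
- Pumped: xy²z = ε · aa · abaa = aaabaa
- aaabaa reversed is aabaaa ≠ aaabaa, so it is not a palindrome and is not in L

The pumping lemma would require xy²z ∈ L, so this decomposition yields a contradiction.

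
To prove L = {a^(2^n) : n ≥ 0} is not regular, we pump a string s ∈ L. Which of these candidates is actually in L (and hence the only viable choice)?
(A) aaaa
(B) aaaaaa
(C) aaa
(A) aaaa

The pumping lemma is applied to a string s that lies in L, so first check membership of each option:
- (A) aaaa has length 4 = 2^2, so it is in L ✓
- (B) aaaaaa has length 6, strictly between 2^2 = 4 and 2^3 = 8, so it is not in L ✗
- (C) aaa has length 3, strictly between 2^1 = 2 and 2^2 = 4, so it is not in L ✗

Only (A) aaaa is in L, so it is the only candidate that could play the role of s.
(In a complete proof one picks s in terms of the pumping length p so that |s| ≥ p is guaranteed; a fixed string like aaaa illustrates the shape of such an s.)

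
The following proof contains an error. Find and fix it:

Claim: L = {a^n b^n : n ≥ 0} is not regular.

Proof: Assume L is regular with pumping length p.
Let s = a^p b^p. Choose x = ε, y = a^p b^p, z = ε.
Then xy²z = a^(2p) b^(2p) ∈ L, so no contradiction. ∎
Error: The decomposition violates |xy| ≤ p. With y = a^p b^p, |xy| = |y| = 2p > p. (The proof also miscomputes xy²z, which would be a^p b^p a^p b^p rather than a^(2p) b^(2p), and it wrongly treats one harmless decomposition as settling the matter — the prover does not get to choose the decomposition.)

Correction: The pumping lemma requires |xy| ≤ p, and the argument must handle every decomposition satisfying |xy| ≤ p, |y| ≥ 1. Since s starts with p a's, any such y consists only of a's, say y = a^k with k ≥ 1. Then xy²z = a^(p+k) b^p has unequal numbers of a's and b's, so xy²z ∉ L — the required contradiction.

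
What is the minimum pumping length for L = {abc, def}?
p = 4

For a finite language L, the pumping lemma holds vacuously if p > max|s| for s ∈ L.

The longest string in L = {abc, def} has length 3.
If p = 4, then no string s ∈ L has |s| ≥ p, so the condition is vacuously true.

The minimum pumping length is p = 4.

Why no smaller p works: for any p ≤ 3, the longest string s ∈ L has |s| = 3 ≥ p, so it would
have to be pumpable; but pumping up (i = 2, 3, ...) produces ever longer strings, which cannot all lie in the
finite language L. So the pumping property fails for every p ≤ 3.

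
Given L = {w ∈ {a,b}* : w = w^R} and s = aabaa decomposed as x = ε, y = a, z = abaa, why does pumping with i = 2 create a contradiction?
xy²z = aaabaa ∉ L

Pumping with i = 2 replaces y = a by y² = aa:
- Original: s = xyz = aabaa; aabaa reversed is aabaa, the same string, so it is a palindrome and is in L
- Pumped: xy²z = ε · aa · abaa = aaabaa
- aaabaa reversed is aabaaa ≠ aaabaa, so it is not a palindrome and is not in L

The pumping lemma would require xy²z ∈ L, so this decomposition yields a contradiction.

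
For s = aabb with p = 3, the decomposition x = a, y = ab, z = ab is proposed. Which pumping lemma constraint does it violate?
Violated: xyz = s

The decomposition x = a, y = ab, z = ab for s = aabb with p = 3
violates the constraint: xyz = s

xyz = 'a' + 'ab' + 'ab' = 'aabab' ≠ 'aabb' = s. The decomposition doesn't reconstruct s.

Pumping lemma constraints:
1. xyz = s (decomposition is valid)
2. |xy| ≤ p
3. |y| > 0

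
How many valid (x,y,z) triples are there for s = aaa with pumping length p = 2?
3

For s = 'aaa' with pumping length p = 2:

Constraints: |xy| ≤ 2, |y| > 0

Valid decompositions (|xy| ≤ p, |y| ≥ 1):
  • x='', y='a', z='aa'
  • x='a', y='a', z='a'
  • x='', y='aa', z='a'

Total count: 3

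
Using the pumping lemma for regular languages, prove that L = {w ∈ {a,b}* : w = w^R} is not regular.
Assume for contradiction that L is regular, and let p ≥ 1 be the pumping length given by the pumping lemma.
Choose s = a^p b a^p. Then s ∈ L (it reads the same in both directions) and |s| = 2p + 1 ≥ p.
By the pumping lemma, s = xyz for some x, y, z with |xy| ≤ p, |y| ≥ 1, and xy^i z ∈ L for every i ≥ 0.
Since |xy| ≤ p and the first p symbols of s are all a's, y = a^k for some k with 1 ≤ k ≤ p.

Take i = 0: xy⁰z = a^(p − k) b a^p.
Its reversal is a^p b a^(p − k). These differ because the block of a's before the unique b has length p − k in one and p in the other, and p − k ≠ p since k ≥ 1. So xy⁰z is not a palindrome, i.e. xy⁰z ∉ L.

This contradicts the pumping lemma, which requires xy^i z ∈ L for all i ≥ 0.
Hence L = {w ∈ {a,b}* : w = w^R} is not regular. ∎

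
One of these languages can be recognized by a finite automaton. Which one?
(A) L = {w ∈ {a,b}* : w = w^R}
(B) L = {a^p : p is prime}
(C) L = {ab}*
(C) {ab}*

(C) L = {ab}* is regular.

This can be recognized by a finite automaton (DFA/NFA).
Regular expressions like {ab}* define regular languages.

The other choices are not regular:
- {a^p : p is prime}: After pumping, the length becomes composite
- {w ∈ {a,b}* : w = w^R}: After pumping, the string is no longer symmetric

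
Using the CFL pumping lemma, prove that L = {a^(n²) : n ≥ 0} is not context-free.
Assume for contradiction that L is context-free, and let p ≥ 1 be the pumping length given by the pumping lemma for CFLs.
Choose s = a^(p²). Then s ∈ L and |s| = p² ≥ p.
By the CFL pumping lemma, s = uvxyz for some u, v, x, y, z with |vxy| ≤ p, |vy| ≥ 1, and uv^i xy^i z ∈ L for every i ≥ 0.
All symbols are a's, so only lengths matter: let k = |vy|, with 1 ≤ k ≤ |vxy| ≤ p.

Take i = 2: |uv²xy²z| = p² + k, and p² < p² + k ≤ p² + p < (p + 1)².
So the length lies strictly between consecutive squares and is not a perfect square; uv²xy²z ∉ L.

This contradicts the CFL pumping lemma, which requires uv^i xy^i z ∈ L for all i ≥ 0.
Hence L = {a^(n²) : n ≥ 0} is not context-free. ∎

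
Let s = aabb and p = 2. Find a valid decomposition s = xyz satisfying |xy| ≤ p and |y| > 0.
x = '', y = 'a', z = 'abb'

For s = aabb and p = 2, one valid decomposition is:
- x = '' (length 0)
- y = 'a' (length 1)
- z = 'abb' (length 3)

Verification:
- xyz = '' + 'a' + 'abb' = aabb ✓
- |xy| = 1 ≤ 2 ✓
- |y| = 1 > 0 ✓

All pumping lemma constraints are satisfied.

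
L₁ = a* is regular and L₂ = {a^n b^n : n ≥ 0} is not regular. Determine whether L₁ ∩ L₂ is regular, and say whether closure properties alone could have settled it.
Yes — L₁ ∩ L₂ is regular.

A string of a* contains no b's, and the only string of {a^n b^n} with no b's is ε (n = 0). So L₁ ∩ L₂ = {ε}, a finite language, which is regular.

Note that the bare facts "L₁ regular, L₂ non-regular" do not settle the question by themselves: the closure of regular languages under ∪, ∩, complement and difference applies only when BOTH operands are regular. With a non-regular operand the result can come out regular or non-regular depending on the specific languages, so one has to work out L₁ ∩ L₂ for this particular pair, as above.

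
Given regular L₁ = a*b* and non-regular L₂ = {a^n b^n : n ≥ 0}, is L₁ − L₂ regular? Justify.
No — L₁ − L₂ is not regular.

a*b* − {a^n b^n} = {a^n b^m : n ≠ m}. If this were regular, then its complement intersected with a*b*, namely {a^n b^n : n ≥ 0}, would be regular too (closure under complement and intersection) — contradiction. So L₁ − L₂ is not regular.

Note that the bare facts "L₁ regular, L₂ non-regular" do not settle the question by themselves: the closure of regular languages under ∪, ∩, complement and difference applies only when BOTH operands are regular. With a non-regular operand the result can come out regular or non-regular depending on the specific languages, so one has to work out L₁ − L₂ for this particular pair, as above.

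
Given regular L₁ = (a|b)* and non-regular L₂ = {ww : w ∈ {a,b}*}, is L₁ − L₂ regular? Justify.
No — L₁ − L₂ is not regular.

L₁ − L₂ is the complement of {ww} within {a,b}*. If it were regular, its complement {ww} would be regular as well (regular languages are closed under complement) — contradiction. So L₁ − L₂ is not regular.

Note that the bare facts "L₁ regular, L₂ non-regular" do not settle the question by themselves: the closure of regular languages under ∪, ∩, complement and difference applies only when BOTH operands are regular. With a non-regular operand the result can come out regular or non-regular depending on the specific languages, so one has to work out L₁ − L₂ for this particular pair, as above.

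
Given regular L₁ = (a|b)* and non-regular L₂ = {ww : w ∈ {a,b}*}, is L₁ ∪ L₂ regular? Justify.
Yes — L₁ ∪ L₂ is regular.

{ww} ⊆ (a|b)*, so L₁ ∪ L₂ = (a|b)*, which is regular.

Note that the bare facts "L₁ regular, L₂ non-regular" do not settle the question by themselves: the closure of regular languages under ∪, ∩, complement and difference applies only when BOTH operands are regular. With a non-regular operand the result can come out regular or non-regular depending on the specific languages, so one has to work out L₁ ∪ L₂ for this particular pair, as above.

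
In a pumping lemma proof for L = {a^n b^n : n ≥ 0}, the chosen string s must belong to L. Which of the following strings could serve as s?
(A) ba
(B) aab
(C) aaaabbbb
(C) aaaabbbb

The pumping lemma is applied to a string s that lies in L, so first check membership of each option:
- (A) ba has an a after a b, so it is not of the form a^n b^n and is not in L ✗
- (B) aab has 2 a's and 1 b's; 2 ≠ 1, so it is not in L ✗
- (C) aaaabbbb = a^4 b^4 has equal counts (4 = 4), so it is in L ✓

Only (C) aaaabbbb is in L, so it is the only candidate that could play the role of s.
(In a complete proof one picks s in terms of the pumping length p so that |s| ≥ p is guaranteed; a fixed string like aaaabbbb illustrates the shape of such an s.)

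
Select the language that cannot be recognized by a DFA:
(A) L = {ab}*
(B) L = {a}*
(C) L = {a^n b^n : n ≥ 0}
(C) {a^n b^n : n ≥ 0}

(C) L = {a^n b^n : n ≥ 0} is NOT regular.

The pumping lemma can be used to prove this:
After pumping, the number of a's and b's become unequal

The other languages are regular because they can be recognized by finite automata.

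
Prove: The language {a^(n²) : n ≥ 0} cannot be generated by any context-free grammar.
Assume for contradiction that L is context-free, and let p ≥ 1 be the pumping length given by the pumping lemma for CFLs.
Choose s = a^(p²). Then s ∈ L and |s| = p² ≥ p.
By the CFL pumping lemma, s = uvxyz for some u, v, x, y, z with |vxy| ≤ p, |vy| ≥ 1, and uv^i xy^i z ∈ L for every i ≥ 0.
All symbols are a's, so only lengths matter: let k = |vy|, with 1 ≤ k ≤ |vxy| ≤ p.

Take i = 2: |uv²xy²z| = p² + k, and p² < p² + k ≤ p² + p < (p + 1)².
So the length lies strictly between consecutive squares and is not a perfect square; uv²xy²z ∉ L.

This contradicts the CFL pumping lemma, which requires uv^i xy^i z ∈ L for all i ≥ 0.
Hence L = {a^(n²) : n ≥ 0} is not context-free. ∎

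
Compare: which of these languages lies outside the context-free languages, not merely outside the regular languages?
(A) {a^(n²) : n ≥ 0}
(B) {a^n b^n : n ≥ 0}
(A) {a^(n²) : n ≥ 0}

(A) {a^(n²) : n ≥ 0} requires the CFL pumping lemma.

- {a^n b^n : n ≥ 0} is context-free (but not regular)
  • Can be shown non-regular with the regular pumping lemma
  • After pumping, the number of a's and b's become unequal

- {a^(n²) : n ≥ 0} is NOT context-free
  • Requires the CFL pumping lemma to prove
  • Gaps between squares grow unboundedly

The CFL pumping lemma is "stronger" in that it can prove non-membership
in the larger class of context-free languages.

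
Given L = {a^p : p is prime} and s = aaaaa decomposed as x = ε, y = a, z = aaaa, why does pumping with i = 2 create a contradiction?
xy²z = aaaaaa ∉ L

Pumping with i = 2 replaces y = a by y² = aa:
- Original: s = xyz = aaaaa; aaaaa has length 5, which is prime, so it is in L
- Pumped: xy²z = ε · aa · aaaa = aaaaaa
- aaaaaa has length 6 = 2 × 3, which is not prime, so it is not in L

The pumping lemma would require xy²z ∈ L, so this decomposition yields a contradiction.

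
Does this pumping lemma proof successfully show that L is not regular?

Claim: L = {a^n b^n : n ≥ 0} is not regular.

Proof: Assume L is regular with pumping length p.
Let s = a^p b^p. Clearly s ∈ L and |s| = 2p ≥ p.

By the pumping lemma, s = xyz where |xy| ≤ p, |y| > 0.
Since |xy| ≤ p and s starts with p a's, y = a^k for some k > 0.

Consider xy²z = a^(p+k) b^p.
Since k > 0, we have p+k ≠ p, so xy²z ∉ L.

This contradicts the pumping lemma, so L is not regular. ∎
The proof is correct.

This proof is valid because:
1. The string s = a^p b^p is correctly in L
2. The decomposition analysis is correct: y must consist only of a's
3. The contradiction is valid: pumping increases a's but not b's
4. The conclusion follows logically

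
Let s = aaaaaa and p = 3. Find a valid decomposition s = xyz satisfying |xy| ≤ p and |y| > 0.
x = 'aa', y = 'a', z = 'aaa'

For s = aaaaaa and p = 3, one valid decomposition is:
- x = 'aa' (length 2)
- y = 'a' (length 1)
- z = 'aaa' (length 3)

Verification:
- xyz = 'aa' + 'a' + 'aaa' = aaaaaa ✓
- |xy| = 3 ≤ 3 ✓
- |y| = 1 > 0 ✓

All pumping lemma constraints are satisfied.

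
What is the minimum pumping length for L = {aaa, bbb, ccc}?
p = 4

For a finite language L, the pumping lemma holds vacuously if p > max|s| for s ∈ L.

The longest string in L = {aaa, bbb, ccc} has length 3.
If p = 4, then no string s ∈ L has |s| ≥ p, so the condition is vacuously true.

The minimum pumping length is p = 4.

Why no smaller p works: for any p ≤ 3, the longest string s ∈ L has |s| = 3 ≥ p, so it would
have to be pumpable; but pumping up (i = 2, 3, ...) produces ever longer strings, which cannot all lie in the
finite language L. So the pumping property fails for every p ≤ 3.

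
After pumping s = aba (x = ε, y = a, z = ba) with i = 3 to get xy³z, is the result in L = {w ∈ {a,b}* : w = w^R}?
No

xy³z = ε · aaa · ba = aaaba.
aaaba reversed is abaaa ≠ aaaba, so it is not a palindrome and is not in L.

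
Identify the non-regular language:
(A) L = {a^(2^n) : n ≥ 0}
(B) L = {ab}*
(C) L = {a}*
(A) {a^(2^n) : n ≥ 0}

(A) L = {a^(2^n) : n ≥ 0} is NOT regular.

The pumping lemma can be used to prove this:
After pumping, length is no longer a power of 2

The other languages are regular because they can be recognized by finite automata.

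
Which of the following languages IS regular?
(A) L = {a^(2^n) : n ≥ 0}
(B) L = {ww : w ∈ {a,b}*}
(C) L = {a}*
(C) {a}*

(C) L = {a}* is regular.

This can be recognized by a finite automaton (DFA/NFA).
Regular expressions like {a}* define regular languages.

The other choices are not regular:
- {a^(2^n) : n ≥ 0}: After pumping, length is no longer a power of 2
- {ww : w ∈ {a,b}*}: After pumping, the two halves no longer match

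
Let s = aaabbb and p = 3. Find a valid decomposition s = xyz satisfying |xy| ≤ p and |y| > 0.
x = '', y = 'aa', z = 'abbb'

For s = aaabbb and p = 3, one valid decomposition is:
- x = '' (length 0)
- y = 'aa' (length 2)
- z = 'abbb' (length 4)

Verification:
- xyz = '' + 'aa' + 'abbb' = aaabbb ✓
- |xy| = 2 ≤ 3 ✓
- |y| = 2 > 0 ✓

All pumping lemma constraints are satisfied.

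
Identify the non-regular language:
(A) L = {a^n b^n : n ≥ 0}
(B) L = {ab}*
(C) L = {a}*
(A) {a^n b^n : n ≥ 0}

(A) L = {a^n b^n : n ≥ 0} is NOT regular.

The pumping lemma can be used to prove this:
After pumping, the number of a's and b's become unequal

The other languages are regular because they can be recognized by finite automata.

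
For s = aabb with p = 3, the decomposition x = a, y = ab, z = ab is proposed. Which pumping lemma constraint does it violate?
Violated: xyz = s

The decomposition x = a, y = ab, z = ab for s = aabb with p = 3
violates the constraint: xyz = s

xyz = 'a' + 'ab' + 'ab' = 'aabab' ≠ 'aabb' = s. The decomposition doesn't reconstruct s.

Pumping lemma constraints:
1. xyz = s (decomposition is valid)
2. |xy| ≤ p
3. |y| > 0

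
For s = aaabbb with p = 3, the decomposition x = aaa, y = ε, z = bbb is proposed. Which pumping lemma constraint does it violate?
Violated: |y| > 0

The decomposition x = aaa, y = ε, z = bbb for s = aaabbb with p = 3
violates the constraint: |y| > 0

|y| = 0, but the pumping lemma requires |y| > 0 (y must be non-empty).

Pumping lemma constraints:
1. xyz = s (decomposition is valid)
2. |xy| ≤ p
3. |y| > 0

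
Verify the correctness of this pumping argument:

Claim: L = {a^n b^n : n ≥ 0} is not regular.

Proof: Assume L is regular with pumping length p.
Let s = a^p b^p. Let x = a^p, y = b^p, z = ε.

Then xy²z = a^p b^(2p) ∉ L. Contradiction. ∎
The proof is INCORRECT.

Error: The decomposition violates |xy| ≤ p.
With x = a^p and y = b^p, we have |xy| = 2p > p.
The pumping lemma requires |xy| ≤ p, so y must be within the first p characters.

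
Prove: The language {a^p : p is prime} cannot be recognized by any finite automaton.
Assume for contradiction that L is regular, and let p ≥ 1 be the pumping length given by the pumping lemma.
Choose a prime q with q ≥ p (one exists because there are infinitely many primes) and let s = a^q. Then s ∈ L and |s| = q ≥ p.
By the pumping lemma, s = xyz for some x, y, z with |xy| ≤ p, |y| ≥ 1, and xy^i z ∈ L for every i ≥ 0.
Here y = a^k for some k with 1 ≤ k ≤ p, and xy^i z = a^(q + (i − 1)k) for every i ≥ 0.

Take i = q + 1: |xy^(q+1) z| = q + qk = q(k + 1).
Both factors satisfy q ≥ 2 and k + 1 ≥ 2, so q(k + 1) is composite, and xy^(q+1) z ∉ L.

This contradicts the pumping lemma, which requires xy^i z ∈ L for all i ≥ 0.
Hence L = {a^p : p is prime} is not regular. ∎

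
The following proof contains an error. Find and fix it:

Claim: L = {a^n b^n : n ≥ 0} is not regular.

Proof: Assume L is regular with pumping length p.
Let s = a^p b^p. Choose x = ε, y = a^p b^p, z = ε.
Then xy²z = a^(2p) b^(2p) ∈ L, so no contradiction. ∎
Error: The decomposition violates |xy| ≤ p. With y = a^p b^p, |xy| = |y| = 2p > p. (The proof also miscomputes xy²z, which would be a^p b^p a^p b^p rather than a^(2p) b^(2p), and it wrongly treats one harmless decomposition as settling the matter — the prover does not get to choose the decomposition.)

Correction: The pumping lemma requires |xy| ≤ p, and the argument must handle every decomposition satisfying |xy| ≤ p, |y| ≥ 1. Since s starts with p a's, any such y consists only of a's, say y = a^k with k ≥ 1. Then xy²z = a^(p+k) b^p has unequal numbers of a's and b's, so xy²z ∉ L — the required contradiction.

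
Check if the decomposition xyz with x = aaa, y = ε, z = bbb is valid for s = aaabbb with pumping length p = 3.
Violated: |y| > 0

The decomposition x = aaa, y = ε, z = bbb for s = aaabbb with p = 3
violates the constraint: |y| > 0

|y| = 0, but the pumping lemma requires |y| > 0 (y must be non-empty).

Pumping lemma constraints:
1. xyz = s (decomposition is valid)
2. |xy| ≤ p
3. |y| > 0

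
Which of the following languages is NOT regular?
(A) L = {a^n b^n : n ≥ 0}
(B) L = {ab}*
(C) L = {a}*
(A) {a^n b^n : n ≥ 0}

(A) L = {a^n b^n : n ≥ 0} is NOT regular.

The pumping lemma can be used to prove this:
After pumping, the number of a's and b's become unequal

The other languages are regular because they can be recognized by finite automata.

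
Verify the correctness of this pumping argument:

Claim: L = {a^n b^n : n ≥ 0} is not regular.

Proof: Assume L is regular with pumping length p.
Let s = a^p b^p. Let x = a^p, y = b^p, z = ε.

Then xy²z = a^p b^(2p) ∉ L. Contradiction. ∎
The proof is INCORRECT.

Error: The decomposition violates |xy| ≤ p.
With x = a^p and y = b^p, we have |xy| = 2p > p.
The pumping lemma requires |xy| ≤ p, so y must be within the first p characters.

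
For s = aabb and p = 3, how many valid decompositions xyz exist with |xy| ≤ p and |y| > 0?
6

For s = 'aabb' with pumping length p = 3:

Constraints: |xy| ≤ 3, |y| > 0

Valid decompositions (|xy| ≤ p, |y| ≥ 1):
  • x='', y='a', z='abb'
  • x='a', y='a', z='bb'
  • x='', y='aa', z='bb'
  • x='aa', y='b', z='b'
  • x='a', y='ab', z='b'
  • x='', y='aab', z='b'

Total count: 6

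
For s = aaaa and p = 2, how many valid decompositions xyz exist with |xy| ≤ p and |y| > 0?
3

For s = 'aaaa' with pumping length p = 2:

Constraints: |xy| ≤ 2, |y| > 0

Valid decompositions (|xy| ≤ p, |y| ≥ 1):
  • x='', y='a', z='aaa'
  • x='a', y='a', z='aa'
  • x='', y='aa', z='aa'

Total count: 3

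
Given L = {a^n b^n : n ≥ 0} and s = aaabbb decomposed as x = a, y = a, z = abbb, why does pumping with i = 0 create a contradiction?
xy⁰z = aabbb ∉ L

Pumping with i = 0 replaces y = a by y⁰ = ε:
- Original: s = xyz = aaabbb; aaabbb = a^3 b^3 has equal counts (3 = 3), so it is in L
- Pumped: xy⁰z = a · ε · abbb = aabbb
- aabbb has 2 a's and 3 b's; 2 ≠ 3, so it is not in L

The pumping lemma would require xy⁰z ∈ L, so this decomposition yields a contradiction.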